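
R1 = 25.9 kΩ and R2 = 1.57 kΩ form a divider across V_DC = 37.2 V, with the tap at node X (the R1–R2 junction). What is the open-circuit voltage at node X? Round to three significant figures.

V_th ≈ 2.13 V

V_th is the unloaded tap voltage: V_DC · R2/(R1+R2) = 37.2 × 0.05715 = 2.126 V.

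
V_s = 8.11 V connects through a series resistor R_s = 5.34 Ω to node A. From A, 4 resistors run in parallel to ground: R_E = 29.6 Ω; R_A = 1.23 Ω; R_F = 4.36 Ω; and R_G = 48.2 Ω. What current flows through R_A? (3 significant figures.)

I ≈ 0.962 A

Equivalent of the parallel group: R_p = 0.9117 Ω.
Node voltage V_A = V_s · R_p/(R_s + R_p) = 8.11 × 0.1458 = 1.183 V.
Branch current I = V_A/R_A = 1.183/1.23 = 0.9615 A.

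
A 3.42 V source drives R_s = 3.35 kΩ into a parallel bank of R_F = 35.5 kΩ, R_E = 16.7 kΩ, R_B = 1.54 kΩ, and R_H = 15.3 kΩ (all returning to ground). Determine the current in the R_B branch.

I ≈ 0.602 mA

Equivalent of the parallel group: R_p = 1.246 kΩ.
V_A = 3.42 × 1.246/4.596 = 0.9270 V.
I(R_B) = V_A / R_B = 0.9270/1.54 = 0.6020 mA.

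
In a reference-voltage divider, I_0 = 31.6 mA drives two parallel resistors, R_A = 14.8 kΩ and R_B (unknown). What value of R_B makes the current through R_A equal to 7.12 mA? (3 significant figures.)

In a two-way split, I_A/I_0 = R_B/(R_A + R_B).
7.12/31.6 = R_B/(R_A + R_B) → R_B = R_A · (0.2253)/(1 − 0.2253) = 14.8 × 0.2908 = 4.305 kΩ.

R_B ≈ 4.30 kΩ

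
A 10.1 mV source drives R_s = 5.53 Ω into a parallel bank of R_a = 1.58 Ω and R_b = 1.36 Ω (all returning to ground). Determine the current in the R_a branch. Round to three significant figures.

Parallel bank: R_p = 1/(1/1.58 + 1/1.36) = 0.7309 Ω.
Node voltage V_A = V_in · R_p/(R_s + R_p) = 10.1 × 0.1167 = 1.179 mV.
I(R_a) = V_A / R_a = 1.179/1.58 = 0.7462 mA.

I ≈ 0.746 mA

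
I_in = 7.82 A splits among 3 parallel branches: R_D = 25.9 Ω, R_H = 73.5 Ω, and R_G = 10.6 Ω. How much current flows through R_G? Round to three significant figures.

ΣG = 1/25.9 + 1/73.5 + 1/10.6 = 0.1466.
R_G takes the fraction G_k/ΣG = 0.09434/0.1466 = 0.6437, so I = 7.82 × 0.6437 = 5.034 A.

I ≈ 5.03 A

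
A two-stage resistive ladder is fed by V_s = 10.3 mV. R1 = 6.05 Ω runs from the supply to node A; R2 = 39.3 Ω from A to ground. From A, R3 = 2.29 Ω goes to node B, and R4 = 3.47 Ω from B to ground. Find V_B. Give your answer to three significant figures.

Looking into the second stage from A: R3 + R4 = 5.760 Ω appears in parallel with R2.
R2 ‖ (R3+R4) = 5.024 Ω.
V_A = 10.3 × 5.024/(6.05 + 5.024) = 4.673 mV.
Stage 2 is unloaded, so V_B = V_A · R4/(R3+R4) = 4.673 × 3.47/5.760 = 2.815 mV.

V_B ≈ 2.81 mV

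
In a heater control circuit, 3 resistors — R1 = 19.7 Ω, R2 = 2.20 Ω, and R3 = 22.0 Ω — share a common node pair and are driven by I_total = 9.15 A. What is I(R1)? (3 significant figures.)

I ≈ 0.843 A

Total conductance ΣG = 1/19.7 + 1/2.20 + 1/22.0 = 0.5508 (units of 1/Ω).
Current divider: I(R1) = I_total · G_k/ΣG = 9.15 × (0.05076/0.5508) = 9.15 × 0.09217 = 0.8433 A.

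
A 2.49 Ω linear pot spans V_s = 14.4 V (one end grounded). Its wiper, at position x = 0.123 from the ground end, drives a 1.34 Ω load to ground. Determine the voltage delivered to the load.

V_out ≈ 1.48 V

The pot divides into 2.184 Ω above the wiper and 0.3063 Ω below.
(x·R_p) ‖ R_L = 0.2493 Ω.
Then V_out = V_s · 0.2493/(2.184 + 0.2493) = 1.475 V.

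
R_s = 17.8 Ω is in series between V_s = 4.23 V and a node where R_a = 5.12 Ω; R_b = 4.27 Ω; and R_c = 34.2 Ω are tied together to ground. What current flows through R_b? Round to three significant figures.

I ≈ 0.108 A

Combine the parallel branches: R_p = (1/5.12 + 1/4.27 + 1/34.2)⁻¹ = 2.180 Ω.
V_A by voltage divider: V_A = 4.23 × 2.180/(17.8 + 2.180) = 0.4615 V.
I(R_b) = V_A / R_b = 0.4615/4.27 = 0.1081 A.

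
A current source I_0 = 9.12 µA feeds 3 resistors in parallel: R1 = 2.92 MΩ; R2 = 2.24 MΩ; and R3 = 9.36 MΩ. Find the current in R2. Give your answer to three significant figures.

I ≈ 4.55 µA

Conductances: ΣG = 1/2.92 + 1/2.24 + 1/9.36 = 0.8957 (1/MΩ).
R2 takes the fraction G_k/ΣG = 0.4464/0.8957 = 0.4984, so I = 9.12 × 0.4984 = 4.545 µA.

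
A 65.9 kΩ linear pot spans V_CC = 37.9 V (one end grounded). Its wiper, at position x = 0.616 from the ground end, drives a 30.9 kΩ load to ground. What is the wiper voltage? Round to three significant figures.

V_out ≈ 15.5 V

Split the track: R_lower = x·R_p = 40.59 kΩ, R_upper = (1−x)·R_p = 25.31 kΩ.
Lower segment in parallel with the load: 40.59 ‖ 30.9 = 17.54 kΩ.
V_out = 37.9 × 17.54/(25.31 + 17.54) = 15.52 V.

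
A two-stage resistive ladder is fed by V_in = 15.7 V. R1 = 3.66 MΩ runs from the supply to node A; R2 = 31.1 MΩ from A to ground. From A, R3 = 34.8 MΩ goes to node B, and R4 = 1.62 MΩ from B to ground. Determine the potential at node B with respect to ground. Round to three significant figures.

V_B ≈ 0.573 V

Node A sees R2 in parallel with the series input of stage 2, R3 + R4 = 36.42 MΩ.
R2 ‖ (R3+R4) = 16.78 MΩ.
V_A = 15.7 × 16.78/(3.66 + 16.78) = 12.89 V.
Stage 2 is unloaded, so V_B = V_A · R4/(R3+R4) = 12.89 × 1.62/36.42 = 0.5733 V.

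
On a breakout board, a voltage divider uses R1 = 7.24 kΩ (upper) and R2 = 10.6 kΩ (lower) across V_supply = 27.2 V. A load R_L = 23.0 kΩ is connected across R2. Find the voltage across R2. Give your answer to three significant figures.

The load sits in parallel with R2, giving an effective lower resistance R2' = R2·R_L/(R2+R_L) = 7.256 kΩ.
Then V_out = V_supply · R2'/(R1 + R2') = 27.2 × 7.256/14.50 = 13.61 V.

V_out ≈ 13.6 V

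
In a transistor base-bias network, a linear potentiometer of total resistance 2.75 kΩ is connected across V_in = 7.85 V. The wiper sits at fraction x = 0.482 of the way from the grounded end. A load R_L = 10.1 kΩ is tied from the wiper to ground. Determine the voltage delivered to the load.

Split the track: R_lower = x·R_p = 1.325 kΩ, R_upper = (1−x)·R_p = 1.425 kΩ.
(x·R_p) ‖ R_L = 1.172 kΩ.
Then V_out = V_in · 1.172/(1.425 + 1.172) = 3.543 V.

V_out ≈ 3.54 V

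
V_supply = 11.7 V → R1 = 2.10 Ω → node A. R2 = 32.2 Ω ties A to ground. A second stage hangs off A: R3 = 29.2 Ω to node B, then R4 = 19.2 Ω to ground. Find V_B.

Node A sees R2 in parallel with the series input of stage 2, R3 + R4 = 48.40 Ω.
R2 ‖ (R3+R4) = 19.34 Ω.
V_A = 11.7 × 19.34/(2.10 + 19.34) = 10.55 V.
Stage 2 is unloaded, so V_B = V_A · R4/(R3+R4) = 10.55 × 19.2/48.40 = 4.187 V.

V_B ≈ 4.19 V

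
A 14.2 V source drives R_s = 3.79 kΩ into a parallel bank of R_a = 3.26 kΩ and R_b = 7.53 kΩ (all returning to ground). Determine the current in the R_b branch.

Equivalent of the parallel group: R_p = 2.275 kΩ.
V_A by voltage divider: V_A = 14.2 × 2.275/(3.79 + 2.275) = 5.327 V.
I(R_b) = V_A / R_b = 5.327/7.53 = 0.7074 mA.

I ≈ 0.707 mA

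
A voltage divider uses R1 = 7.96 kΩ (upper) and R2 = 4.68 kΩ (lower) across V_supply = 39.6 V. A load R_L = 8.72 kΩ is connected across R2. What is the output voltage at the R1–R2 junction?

The load sits in parallel with R2, giving an effective lower resistance R2' = R2·R_L/(R2+R_L) = 3.045 kΩ.
Voltage divider with the loaded lower leg: V_out = 39.6 × 3.045/(7.96 + 3.045) = 39.6 × 0.2767 = 10.96 V.

V_out ≈ 11.0 V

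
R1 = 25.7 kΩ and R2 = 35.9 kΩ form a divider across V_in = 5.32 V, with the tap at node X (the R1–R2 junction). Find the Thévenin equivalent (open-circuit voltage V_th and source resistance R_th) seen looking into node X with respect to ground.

V_th ≈ 3.10 V, R_th ≈ 15.0 kΩ

With X open, the divider is unloaded: V_th = 5.32 × 35.9/61.60 = 3.100 V.
Looking into X with the source shorted: R_th = R1·R2/(R1+R2) = 25.70 × 35.9/61.60 = 14.98 kΩ.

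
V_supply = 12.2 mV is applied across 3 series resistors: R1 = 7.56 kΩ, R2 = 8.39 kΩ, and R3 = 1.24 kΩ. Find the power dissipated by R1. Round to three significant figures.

Series current I = V_supply/ΣR = 12.2/17.19 = 0.7097 µA.
P(R1) = I²·R1 = (0.7097)² × 7.56 = 3.808 nW.

P ≈ 3.81 nW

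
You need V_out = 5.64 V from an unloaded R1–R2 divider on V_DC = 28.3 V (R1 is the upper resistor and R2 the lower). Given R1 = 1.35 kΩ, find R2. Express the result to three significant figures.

V_out/V_DC = R2/(R1+R2) = 0.1993.
Rearranging, R2 = R1·k/(1−k) = 1.35 × 0.2489 = 0.3360 kΩ.

R2 ≈ 0.336 kΩ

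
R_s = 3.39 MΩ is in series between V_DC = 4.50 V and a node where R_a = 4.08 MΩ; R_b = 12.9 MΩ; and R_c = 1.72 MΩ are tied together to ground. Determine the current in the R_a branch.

I ≈ 0.271 µA

Equivalent of the parallel group: R_p = 1.106 MΩ.
V_A by voltage divider: V_A = 4.50 × 1.106/(3.39 + 1.106) = 1.107 V.
I(R_a) = V_A / R_a = 1.107/4.08 = 0.2714 µA.
(Equivalently: I_total = 1.001 µA, then current-divider fraction G_k/ΣG = 0.2711.)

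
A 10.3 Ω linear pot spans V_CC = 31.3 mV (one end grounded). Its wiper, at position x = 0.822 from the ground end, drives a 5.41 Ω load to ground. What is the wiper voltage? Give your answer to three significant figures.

V_out ≈ 20.1 mV

Lower segment x·R_p = 8.467 Ω; upper segment (1−x)·R_p = 1.833 Ω.
Lower segment in parallel with the load: 8.467 ‖ 5.41 = 3.301 Ω.
Loaded-divider output: V_out = 31.3 × 0.6429 = 20.12 mV.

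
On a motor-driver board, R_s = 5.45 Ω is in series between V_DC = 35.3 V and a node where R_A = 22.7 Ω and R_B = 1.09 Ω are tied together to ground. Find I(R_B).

I ≈ 5.19 A

Combine the parallel branches: R_p = (1/22.7 + 1/1.09)⁻¹ = 1.040 Ω.
V_A by voltage divider: V_A = 35.3 × 1.040/(5.45 + 1.040) = 5.657 V.
I(R_B) = V_A / R_B = 5.657/1.09 = 5.190 A.
(Equivalently: I_total = 5.439 A, then current-divider fraction G_k/ΣG = 0.9542.)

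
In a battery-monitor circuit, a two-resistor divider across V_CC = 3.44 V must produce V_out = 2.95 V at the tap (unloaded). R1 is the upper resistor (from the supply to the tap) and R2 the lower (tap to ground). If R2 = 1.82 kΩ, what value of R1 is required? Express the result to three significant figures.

R1 ≈ 0.302 kΩ

Required fraction k = V_out/V_CC = 0.8576.
So R1 = R2 · (V_CC/V_out − 1) = 1.82 × (3.44/2.95 − 1) = 1.82 × 0.1661 = 0.3023 kΩ.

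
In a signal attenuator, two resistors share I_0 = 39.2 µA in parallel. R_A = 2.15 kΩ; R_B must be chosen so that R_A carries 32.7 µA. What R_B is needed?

R_B ≈ 10.8 kΩ

In a two-way split, I_A/I_0 = R_B/(R_A + R_B).
32.7/39.2 = R_B/(R_A + R_B) → R_B = R_A · (0.8342)/(1 − 0.8342) = 2.15 × 5.031 = 10.82 kΩ.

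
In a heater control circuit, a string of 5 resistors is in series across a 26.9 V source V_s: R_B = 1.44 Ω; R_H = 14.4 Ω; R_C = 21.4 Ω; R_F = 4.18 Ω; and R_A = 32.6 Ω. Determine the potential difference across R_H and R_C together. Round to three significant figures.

V ≈ 13.0 V

Series total: ΣR = 1.44 + 14.4 + 21.4 + 4.18 + 32.6 = 74.02 Ω.
R_{R_H..R_C} = 14.4 + 21.4 = 35.80 Ω.
Voltage divider: V = V_s · (35.80 / 74.02) = 26.9 × 0.4837 = 13.01 V.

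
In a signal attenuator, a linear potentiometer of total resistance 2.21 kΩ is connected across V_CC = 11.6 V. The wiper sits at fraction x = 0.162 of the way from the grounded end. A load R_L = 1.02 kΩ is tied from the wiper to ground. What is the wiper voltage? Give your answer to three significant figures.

V_out ≈ 1.45 V

Split the track: R_lower = x·R_p = 0.3580 kΩ, R_upper = (1−x)·R_p = 1.852 kΩ.
R_L loads the lower segment: effective lower R = 0.2650 kΩ.
Loaded-divider output: V_out = 11.6 × 0.1252 = 1.452 V.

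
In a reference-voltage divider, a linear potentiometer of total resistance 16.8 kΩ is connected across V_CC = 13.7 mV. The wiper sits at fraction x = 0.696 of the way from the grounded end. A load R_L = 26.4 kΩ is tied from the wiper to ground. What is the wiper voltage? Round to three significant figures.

V_out ≈ 8.40 mV

Lower segment x·R_p = 11.69 kΩ; upper segment (1−x)·R_p = 5.107 kΩ.
Lower segment in parallel with the load: 11.69 ‖ 26.4 = 8.104 kΩ.
V_out = 13.7 × 8.104/(5.107 + 8.104) = 8.404 mV.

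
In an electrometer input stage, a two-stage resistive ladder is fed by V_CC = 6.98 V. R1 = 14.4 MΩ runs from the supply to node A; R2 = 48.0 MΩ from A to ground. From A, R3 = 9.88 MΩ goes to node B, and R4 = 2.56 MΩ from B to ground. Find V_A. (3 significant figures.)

The second stage (R3 + R4 = 12.44 MΩ) loads node A in parallel with R2.
R2 ‖ (R3+R4) = 9.880 MΩ.
So V_A = 6.98 × 0.4069 = 2.840 V.

V_A ≈ 2.84 V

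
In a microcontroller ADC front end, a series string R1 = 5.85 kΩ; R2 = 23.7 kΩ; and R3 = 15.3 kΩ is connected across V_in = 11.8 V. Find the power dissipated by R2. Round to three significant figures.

P ≈ 1.64 mW

The common current is I = 11.8/44.85 = 0.2631 mA.
V(R2) = I·R = 6.235 V; P = V·I = 6.235 × 0.2631 = 1.641 mW.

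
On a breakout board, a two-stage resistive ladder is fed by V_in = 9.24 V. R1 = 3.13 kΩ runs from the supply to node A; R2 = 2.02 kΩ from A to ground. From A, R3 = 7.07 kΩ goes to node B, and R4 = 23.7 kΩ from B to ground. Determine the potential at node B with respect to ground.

V_B ≈ 2.68 V

Node A sees R2 in parallel with the series input of stage 2, R3 + R4 = 30.77 kΩ.
Effective lower resistance at A: R2 ‖ 30.77 = 1.896 kΩ.
V_A = 9.24 × 1.896/(3.13 + 1.896) = 3.485 V.
Stage 2 is unloaded, so V_B = V_A · R4/(R3+R4) = 3.485 × 23.7/30.77 = 2.684 V.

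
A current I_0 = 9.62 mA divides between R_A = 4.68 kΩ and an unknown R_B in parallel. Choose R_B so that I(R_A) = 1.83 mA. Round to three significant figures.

R_B ≈ 1.10 kΩ

In a two-way split, I_A/I_0 = R_B/(R_A + R_B).
With f = 0.1902, R_B = R_A · f/(1−f) = 4.68 × 0.2349 = 1.099 kΩ.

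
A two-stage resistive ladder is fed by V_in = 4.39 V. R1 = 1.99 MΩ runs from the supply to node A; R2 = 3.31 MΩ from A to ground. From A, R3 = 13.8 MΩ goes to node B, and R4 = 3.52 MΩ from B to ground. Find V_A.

Looking into the second stage from A: R3 + R4 = 17.32 MΩ appears in parallel with R2.
R2 ‖ (R3+R4) = 2.779 MΩ.
First divider: V_A = V_in · 2.779/(1.99 + 2.779) = 2.558 V.

V_A ≈ 2.56 V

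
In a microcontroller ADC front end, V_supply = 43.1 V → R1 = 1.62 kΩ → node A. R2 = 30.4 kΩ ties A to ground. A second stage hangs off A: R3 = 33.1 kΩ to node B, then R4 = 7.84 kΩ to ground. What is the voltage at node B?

Node A sees R2 in parallel with the series input of stage 2, R3 + R4 = 40.94 kΩ.
Effective lower resistance at A: R2 ‖ 40.94 = 17.45 kΩ.
First divider: V_A = V_supply · 17.45/(1.62 + 17.45) = 39.44 V.
V_B = V_A × 0.1915 = 7.552 V.

V_B ≈ 7.55 V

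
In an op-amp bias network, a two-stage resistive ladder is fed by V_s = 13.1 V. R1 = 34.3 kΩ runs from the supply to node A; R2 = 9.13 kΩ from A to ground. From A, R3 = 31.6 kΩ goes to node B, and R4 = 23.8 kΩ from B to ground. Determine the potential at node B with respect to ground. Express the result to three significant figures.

Node A sees R2 in parallel with the series input of stage 2, R3 + R4 = 55.40 kΩ.
Effective lower resistance at A: R2 ‖ 55.40 = 7.838 kΩ.
So V_A = 13.1 × 0.1860 = 2.437 V.
V_B = V_A × 0.4296 = 1.047 V.

V_B ≈ 1.05 V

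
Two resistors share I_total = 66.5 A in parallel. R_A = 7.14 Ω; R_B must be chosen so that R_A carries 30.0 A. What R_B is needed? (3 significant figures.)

R_B ≈ 5.87 Ω

In a two-way split, I_A/I_total = R_B/(R_A + R_B).
With f = 0.4511, R_B = R_A · f/(1−f) = 7.14 × 0.8219 = 5.868 Ω.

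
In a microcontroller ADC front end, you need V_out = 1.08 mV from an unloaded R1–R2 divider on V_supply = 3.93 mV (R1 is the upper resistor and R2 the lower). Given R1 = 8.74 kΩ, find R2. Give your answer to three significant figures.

Required fraction k = V_out/V_supply = 0.2748.
R2 = R1 · 0.2748/(1 − 0.2748) = 3.312 kΩ.

R2 ≈ 3.31 kΩ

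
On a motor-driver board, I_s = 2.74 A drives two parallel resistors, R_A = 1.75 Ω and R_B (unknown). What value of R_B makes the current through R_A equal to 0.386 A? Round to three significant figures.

R_B ≈ 0.287 Ω

Two-branch current divider: I_A = I_s · R_B/(R_A + R_B).
With f = 0.1409, R_B = R_A · f/(1−f) = 1.75 × 0.1640 = 0.2870 Ω.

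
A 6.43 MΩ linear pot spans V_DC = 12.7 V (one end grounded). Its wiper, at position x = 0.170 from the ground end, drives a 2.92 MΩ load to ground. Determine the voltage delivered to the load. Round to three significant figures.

V_out ≈ 1.65 V

Lower segment x·R_p = 1.093 MΩ; upper segment (1−x)·R_p = 5.337 MΩ.
Lower segment in parallel with the load: 1.093 ‖ 2.92 = 0.7954 MΩ.
Then V_out = V_DC · 0.7954/(5.337 + 0.7954) = 1.647 V.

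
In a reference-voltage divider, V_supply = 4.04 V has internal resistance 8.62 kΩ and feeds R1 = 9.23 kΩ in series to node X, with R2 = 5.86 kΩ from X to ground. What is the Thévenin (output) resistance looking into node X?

R_th ≈ 4.41 kΩ

R1' = 8.62 + 9.23 = 17.85 kΩ (source resistance + R1).
Looking into X with the source shorted: R_th = R1'·R2/(R1'+R2) = 17.85 × 5.86/23.71 = 4.412 kΩ.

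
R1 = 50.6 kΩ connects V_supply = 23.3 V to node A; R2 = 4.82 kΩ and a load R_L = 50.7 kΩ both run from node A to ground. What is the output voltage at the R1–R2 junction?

V_out ≈ 1.86 V

The load sits in parallel with R2, giving an effective lower resistance R2' = R2·R_L/(R2+R_L) = 4.402 kΩ.
Now apply the divider: V_out = 23.3 × 0.08003 = 1.865 V.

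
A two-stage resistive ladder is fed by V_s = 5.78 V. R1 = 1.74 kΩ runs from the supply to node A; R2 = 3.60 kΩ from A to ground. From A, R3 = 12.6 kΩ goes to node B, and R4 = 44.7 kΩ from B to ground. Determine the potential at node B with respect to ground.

V_B ≈ 2.98 V

Node A sees R2 in parallel with the series input of stage 2, R3 + R4 = 57.30 kΩ.
R2 ‖ (R3+R4) = 3.387 kΩ.
First divider: V_A = V_s · 3.387/(1.74 + 3.387) = 3.818 V.
Stage 2 is unloaded, so V_B = V_A · R4/(R3+R4) = 3.818 × 44.7/57.30 = 2.979 V.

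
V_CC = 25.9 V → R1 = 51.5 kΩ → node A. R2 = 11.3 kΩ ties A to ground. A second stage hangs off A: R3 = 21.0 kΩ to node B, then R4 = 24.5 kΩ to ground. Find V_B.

V_B ≈ 2.08 V

The second stage (R3 + R4 = 45.50 kΩ) loads node A in parallel with R2.
Effective lower resistance at A: R2 ‖ 45.50 = 9.052 kΩ.
V_A = 25.9 × 9.052/(51.5 + 9.052) = 3.872 V.
V_B = V_A × 0.5385 = 2.085 V.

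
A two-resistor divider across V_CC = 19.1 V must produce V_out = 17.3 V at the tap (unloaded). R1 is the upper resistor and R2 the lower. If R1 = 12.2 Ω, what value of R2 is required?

R2 ≈ 117 Ω

V_out/V_CC = R2/(R1+R2) = 0.9058.
Rearranging, R2 = R1·k/(1−k) = 12.2 × 9.611 = 117.3 Ω.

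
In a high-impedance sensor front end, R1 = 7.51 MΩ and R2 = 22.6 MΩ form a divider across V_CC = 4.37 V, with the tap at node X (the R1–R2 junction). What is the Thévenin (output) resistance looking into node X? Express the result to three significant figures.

R_th ≈ 5.64 MΩ

Looking into X with the source shorted: R_th = R1·R2/(R1+R2) = 7.510 × 22.6/30.11 = 5.637 MΩ.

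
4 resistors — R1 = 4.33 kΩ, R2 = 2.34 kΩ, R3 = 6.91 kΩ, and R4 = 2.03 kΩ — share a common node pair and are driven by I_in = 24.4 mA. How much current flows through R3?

I ≈ 2.73 mA

Total conductance ΣG = 1/4.33 + 1/2.34 + 1/6.91 + 1/2.03 = 1.296 (units of 1/kΩ).
R3 takes the fraction G_k/ΣG = 0.1447/1.296 = 0.1117, so I = 24.4 × 0.1117 = 2.725 mA.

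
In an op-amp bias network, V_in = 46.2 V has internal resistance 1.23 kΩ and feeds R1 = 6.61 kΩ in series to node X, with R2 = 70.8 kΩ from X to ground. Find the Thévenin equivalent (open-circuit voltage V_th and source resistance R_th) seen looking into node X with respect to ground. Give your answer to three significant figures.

V_th ≈ 41.6 V, R_th ≈ 7.06 kΩ

R1' = 1.23 + 6.61 = 7.840 kΩ (source resistance + R1).
V_th is the unloaded tap voltage: V_in · R2/(R1'+R2) = 46.2 × 0.9003 = 41.59 V.
Looking into X with the source shorted: R_th = R1'·R2/(R1'+R2) = 7.840 × 70.8/78.64 = 7.058 kΩ.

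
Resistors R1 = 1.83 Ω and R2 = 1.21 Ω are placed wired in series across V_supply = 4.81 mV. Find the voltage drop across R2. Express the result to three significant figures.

ΣR = 1.83 + 1.21 = 3.040 Ω.
By the voltage-divider rule, V = 4.81 × 1.210/3.040 = 1.915 mV.

V ≈ 1.91 mV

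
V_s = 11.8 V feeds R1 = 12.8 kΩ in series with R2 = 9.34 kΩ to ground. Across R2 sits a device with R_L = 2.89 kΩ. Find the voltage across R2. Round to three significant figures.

V_out ≈ 1.74 V

R2 ‖ R_L = (9.34 × 2.89)/(9.34 + 2.89) = 2.207 kΩ.
Voltage divider with the loaded lower leg: V_out = 11.8 × 2.207/(12.8 + 2.207) = 11.8 × 0.1471 = 1.735 V.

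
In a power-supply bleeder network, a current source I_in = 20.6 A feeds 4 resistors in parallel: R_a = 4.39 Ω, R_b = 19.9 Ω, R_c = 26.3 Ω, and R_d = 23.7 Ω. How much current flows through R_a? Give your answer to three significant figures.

ΣG = 1/4.39 + 1/19.9 + 1/26.3 + 1/23.7 = 0.3583.
By the current-divider rule, I = I_in · G_k/ΣG = 20.6 × 0.6358 = 13.10 A.

I ≈ 13.1 A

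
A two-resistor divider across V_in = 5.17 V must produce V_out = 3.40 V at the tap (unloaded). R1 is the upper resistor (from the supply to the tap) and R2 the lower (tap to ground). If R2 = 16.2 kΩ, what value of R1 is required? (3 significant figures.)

V_out/V_in = R2/(R1+R2) = 0.6576.
So R1 = R2 · (V_in/V_out − 1) = 16.2 × (5.17/3.40 − 1) = 16.2 × 0.5206 = 8.434 kΩ.

R1 ≈ 8.43 kΩ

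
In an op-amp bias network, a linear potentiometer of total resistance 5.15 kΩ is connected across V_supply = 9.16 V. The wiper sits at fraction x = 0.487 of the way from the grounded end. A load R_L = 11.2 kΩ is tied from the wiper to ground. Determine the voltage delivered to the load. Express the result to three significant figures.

Split the track: R_lower = x·R_p = 2.508 kΩ, R_upper = (1−x)·R_p = 2.642 kΩ.
R_L loads the lower segment: effective lower R = 2.049 kΩ.
Loaded-divider output: V_out = 9.16 × 0.4368 = 4.001 V.
(Unloaded: V_out = x·V_supply = 4.46 V.)

V_out ≈ 4.00 V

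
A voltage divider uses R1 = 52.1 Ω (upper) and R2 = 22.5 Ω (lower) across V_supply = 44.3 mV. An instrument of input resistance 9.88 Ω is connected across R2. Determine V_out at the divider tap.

V_out ≈ 5.16 mV

The load sits in parallel with R2, giving an effective lower resistance R2' = R2·R_L/(R2+R_L) = 6.865 Ω.
Voltage divider with the loaded lower leg: V_out = 44.3 × 6.865/(52.1 + 6.865) = 44.3 × 0.1164 = 5.158 mV.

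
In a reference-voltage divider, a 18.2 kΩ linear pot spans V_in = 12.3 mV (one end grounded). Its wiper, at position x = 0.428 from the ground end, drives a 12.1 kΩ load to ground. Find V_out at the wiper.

V_out ≈ 3.85 mV

The pot divides into 10.41 kΩ above the wiper and 7.790 kΩ below.
Lower segment in parallel with the load: 7.790 ‖ 12.1 = 4.739 kΩ.
Then V_out = V_in · 4.739/(10.41 + 4.739) = 3.848 mV.
(Unloaded: V_out = x·V_in = 5.26 mV.)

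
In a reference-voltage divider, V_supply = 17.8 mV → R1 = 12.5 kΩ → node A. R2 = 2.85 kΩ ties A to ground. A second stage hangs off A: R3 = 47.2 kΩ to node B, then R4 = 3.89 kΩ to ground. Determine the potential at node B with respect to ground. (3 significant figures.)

V_B ≈ 0.241 mV

Looking into the second stage from A: R3 + R4 = 51.09 kΩ appears in parallel with R2.
R2 ‖ (R3+R4) = 2.699 kΩ.
First divider: V_A = V_supply · 2.699/(12.5 + 2.699) = 3.161 mV.
Stage 2 is unloaded, so V_B = V_A · R4/(R3+R4) = 3.161 × 3.89/51.09 = 0.2407 mV.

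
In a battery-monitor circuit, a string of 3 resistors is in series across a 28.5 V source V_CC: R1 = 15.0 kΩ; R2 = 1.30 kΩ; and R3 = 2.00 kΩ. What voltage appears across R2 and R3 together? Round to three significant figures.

Total series resistance ΣR = 15.0 + 1.30 + 2.00 = 18.30 kΩ.
R_{R2..R3} = 1.30 + 2.00 = 3.300 kΩ.
V = V_CC · R/ΣR = 28.5 × 0.1803 = 5.139 V.

V ≈ 5.14 V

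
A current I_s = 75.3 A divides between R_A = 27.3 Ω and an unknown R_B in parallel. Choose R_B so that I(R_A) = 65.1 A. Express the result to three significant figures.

R_B ≈ 174 Ω

In a two-way split, I_A/I_s = R_B/(R_A + R_B).
65.1/75.3 = R_B/(R_A + R_B) → R_B = R_A · (0.8645)/(1 − 0.8645) = 27.3 × 6.382 = 174.2 Ω.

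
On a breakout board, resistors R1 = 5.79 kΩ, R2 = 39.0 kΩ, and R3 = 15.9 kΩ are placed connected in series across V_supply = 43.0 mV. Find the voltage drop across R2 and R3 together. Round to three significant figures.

ΣR = 5.79 + 39.0 + 15.9 = 60.69 kΩ.
R_{R2..R3} = 39.0 + 15.9 = 54.90 kΩ.
Voltage divider: V = V_supply · (54.90 / 60.69) = 43.0 × 0.9046 = 38.90 mV.

V ≈ 38.9 mV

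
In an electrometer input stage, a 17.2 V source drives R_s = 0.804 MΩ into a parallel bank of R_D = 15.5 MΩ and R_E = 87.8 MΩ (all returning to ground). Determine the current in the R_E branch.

Combine the parallel branches: R_p = (1/15.5 + 1/87.8)⁻¹ = 13.17 MΩ.
V_A = 17.2 × 13.17/13.98 = 16.21 V.
Branch current I = V_A/R_E = 16.21/87.8 = 0.1846 µA.
(Equivalently: I_total = 1.230 µA, then current-divider fraction G_k/ΣG = 0.1500.)

I ≈ 0.185 µA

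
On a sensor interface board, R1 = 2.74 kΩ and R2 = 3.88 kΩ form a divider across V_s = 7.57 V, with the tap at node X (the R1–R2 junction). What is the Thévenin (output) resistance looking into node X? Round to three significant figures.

Zeroing V_s shorts the top of R1 to ground, so R_th = R1 ‖ R2 = 1.606 kΩ.

R_th ≈ 1.61 kΩ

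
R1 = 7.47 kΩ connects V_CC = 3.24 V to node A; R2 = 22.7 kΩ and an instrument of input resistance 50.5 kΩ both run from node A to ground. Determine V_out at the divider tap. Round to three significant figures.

V_out ≈ 2.19 V

R2 ‖ R_L = (22.7 × 50.5)/(22.7 + 50.5) = 15.66 kΩ.
Voltage divider with the loaded lower leg: V_out = 3.24 × 15.66/(7.47 + 15.66) = 3.24 × 0.6771 = 2.194 V.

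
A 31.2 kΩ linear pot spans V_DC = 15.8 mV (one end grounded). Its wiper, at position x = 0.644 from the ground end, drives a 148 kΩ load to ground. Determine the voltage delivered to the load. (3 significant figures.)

Lower segment x·R_p = 20.09 kΩ; upper segment (1−x)·R_p = 11.11 kΩ.
(x·R_p) ‖ R_L = 17.69 kΩ.
V_out = 15.8 × 17.69/(11.11 + 17.69) = 9.706 mV.

V_out ≈ 9.71 mV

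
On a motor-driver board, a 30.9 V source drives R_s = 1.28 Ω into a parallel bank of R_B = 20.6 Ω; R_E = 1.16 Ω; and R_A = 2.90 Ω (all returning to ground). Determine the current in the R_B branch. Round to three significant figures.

I ≈ 0.575 A

Equivalent of the parallel group: R_p = 0.7965 Ω.
Node voltage V_A = V_DC · R_p/(R_s + R_p) = 30.9 × 0.3836 = 11.85 V.
Branch current I = V_A/R_B = 11.85/20.6 = 0.5754 A.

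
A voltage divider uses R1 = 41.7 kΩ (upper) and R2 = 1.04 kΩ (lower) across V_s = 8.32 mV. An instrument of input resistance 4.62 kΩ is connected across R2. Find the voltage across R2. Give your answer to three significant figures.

First combine the lower leg with the load: R2 ‖ R_L = 0.8489 kΩ.
Then V_out = V_s · R2'/(R1 + R2') = 8.32 × 0.8489/42.55 = 0.1660 mV.

V_out ≈ 0.166 mV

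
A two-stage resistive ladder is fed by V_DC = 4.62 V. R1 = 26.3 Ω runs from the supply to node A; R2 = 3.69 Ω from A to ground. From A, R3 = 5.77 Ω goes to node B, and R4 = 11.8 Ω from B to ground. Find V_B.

V_B ≈ 0.322 V

Looking into the second stage from A: R3 + R4 = 17.57 Ω appears in parallel with R2.
Effective lower resistance at A: R2 ‖ 17.57 = 3.050 Ω.
So V_A = 4.62 × 0.1039 = 0.4800 V.
Then the unloaded second divider: V_B = V_A × R4/(R3+R4) = 0.4800 × 0.6716 = 0.3224 V.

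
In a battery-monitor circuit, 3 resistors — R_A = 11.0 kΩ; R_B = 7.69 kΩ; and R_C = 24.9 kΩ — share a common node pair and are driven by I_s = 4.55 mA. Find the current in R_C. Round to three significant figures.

Total conductance ΣG = 1/11.0 + 1/7.69 + 1/24.9 = 0.2611 (units of 1/kΩ).
R_C takes the fraction G_k/ΣG = 0.04016/0.2611 = 0.1538, so I = 4.55 × 0.1538 = 0.6998 mA.

I ≈ 0.700 mA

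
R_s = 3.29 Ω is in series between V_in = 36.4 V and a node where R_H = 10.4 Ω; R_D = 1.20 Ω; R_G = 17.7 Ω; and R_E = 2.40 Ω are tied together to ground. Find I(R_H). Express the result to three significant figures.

Parallel bank: R_p = 1/(1/10.4 + 1/1.20 + 1/17.7 + 1/2.40) = 0.7129 Ω.
Node voltage V_A = V_in · R_p/(R_s + R_p) = 36.4 × 0.1781 = 6.483 V.
Branch current I = V_A/R_H = 6.483/10.4 = 0.6234 A.
(Equivalently: I_total = 9.093 A, then current-divider fraction G_k/ΣG = 0.06855.)

I ≈ 0.623 A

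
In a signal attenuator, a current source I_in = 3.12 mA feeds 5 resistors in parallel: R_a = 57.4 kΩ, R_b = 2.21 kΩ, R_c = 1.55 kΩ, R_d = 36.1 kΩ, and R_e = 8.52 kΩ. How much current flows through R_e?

Total conductance ΣG = 1/57.4 + 1/2.21 + 1/1.55 + 1/36.1 + 1/8.52 = 1.260 (units of 1/kΩ).
By the current-divider rule, I = I_in · G_k/ΣG = 3.12 × 0.09314 = 0.2906 mA.

I ≈ 0.291 mA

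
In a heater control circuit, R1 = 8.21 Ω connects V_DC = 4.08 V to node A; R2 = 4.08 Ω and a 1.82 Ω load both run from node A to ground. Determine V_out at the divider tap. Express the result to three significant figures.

V_out ≈ 0.542 V

R2 ‖ R_L = (4.08 × 1.82)/(4.08 + 1.82) = 1.259 Ω.
Now apply the divider: V_out = 4.08 × 0.1329 = 0.5423 V.
(Unloaded it would be 1.35 V; the load pulls it down.)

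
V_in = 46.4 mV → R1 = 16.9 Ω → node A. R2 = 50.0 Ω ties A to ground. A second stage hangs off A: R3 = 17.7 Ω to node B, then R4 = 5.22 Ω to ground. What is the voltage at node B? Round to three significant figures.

The second stage (R3 + R4 = 22.92 Ω) loads node A in parallel with R2.
R2 ‖ (R3+R4) = 15.72 Ω.
First divider: V_A = V_in · 15.72/(16.9 + 15.72) = 22.36 mV.
V_B = V_A × 0.2277 = 5.092 mV.

V_B ≈ 5.09 mV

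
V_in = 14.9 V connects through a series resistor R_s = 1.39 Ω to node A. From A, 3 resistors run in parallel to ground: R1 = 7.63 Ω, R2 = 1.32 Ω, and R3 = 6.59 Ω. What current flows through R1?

I ≈ 0.798 A

Parallel bank: R_p = 1/(1/7.63 + 1/1.32 + 1/6.59) = 0.9612 Ω.
Node voltage V_A = V_in · R_p/(R_s + R_p) = 14.9 × 0.4088 = 6.091 V.
I(R1) = V_A / R1 = 6.091/7.63 = 0.7983 A.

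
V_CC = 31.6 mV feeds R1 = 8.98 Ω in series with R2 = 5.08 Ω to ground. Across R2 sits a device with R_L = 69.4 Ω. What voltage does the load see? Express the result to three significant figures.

V_out ≈ 10.9 mV

The load sits in parallel with R2, giving an effective lower resistance R2' = R2·R_L/(R2+R_L) = 4.734 Ω.
Then V_out = V_CC · R2'/(R1 + R2') = 31.6 × 4.734/13.71 = 10.91 mV.
(Unloaded it would be 11.4 mV; the load pulls it down.)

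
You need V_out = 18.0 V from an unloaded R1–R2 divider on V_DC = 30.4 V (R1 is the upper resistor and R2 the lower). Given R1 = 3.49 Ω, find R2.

R2 ≈ 5.07 Ω

V_out/V_DC = R2/(R1+R2) = 0.5921.
So R2 = R1 · V_out/(V_DC − V_out) = 3.49 × 18.0/(30.4 − 18.0) = 3.49 × 1.452 = 5.066 Ω.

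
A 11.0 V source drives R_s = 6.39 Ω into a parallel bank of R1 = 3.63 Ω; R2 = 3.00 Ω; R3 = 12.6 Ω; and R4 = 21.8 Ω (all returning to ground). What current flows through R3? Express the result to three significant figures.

Combine the parallel branches: R_p = (1/3.63 + 1/3.00 + 1/12.6 + 1/21.8)⁻¹ = 1.362 Ω.
V_A = 11.0 × 1.362/7.752 = 1.933 V.
Branch current I = V_A/R3 = 1.933/12.6 = 0.1534 A.

I ≈ 0.153 A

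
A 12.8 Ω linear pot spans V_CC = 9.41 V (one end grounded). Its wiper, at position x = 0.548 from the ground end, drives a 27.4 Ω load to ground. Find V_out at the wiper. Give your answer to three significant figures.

Split the track: R_lower = x·R_p = 7.014 Ω, R_upper = (1−x)·R_p = 5.786 Ω.
Lower segment in parallel with the load: 7.014 ‖ 27.4 = 5.585 Ω.
Then V_out = V_CC · 5.585/(5.786 + 5.585) = 4.622 V.
(Unloaded: V_out = x·V_CC = 5.16 V.)

V_out ≈ 4.62 V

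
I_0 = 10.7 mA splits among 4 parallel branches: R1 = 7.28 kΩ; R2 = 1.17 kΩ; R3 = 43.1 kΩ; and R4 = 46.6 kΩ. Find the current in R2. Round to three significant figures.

ΣG = 1/7.28 + 1/1.17 + 1/43.1 + 1/46.6 = 1.037.
By the current-divider rule, I = I_0 · G_k/ΣG = 10.7 × 0.8244 = 8.821 mA.

I ≈ 8.82 mA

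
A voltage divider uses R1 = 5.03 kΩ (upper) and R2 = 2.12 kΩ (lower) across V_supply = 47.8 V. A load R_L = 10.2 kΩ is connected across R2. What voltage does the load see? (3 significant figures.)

The load sits in parallel with R2, giving an effective lower resistance R2' = R2·R_L/(R2+R_L) = 1.755 kΩ.
Now apply the divider: V_out = 47.8 × 0.2587 = 12.36 V.
(Unloaded it would be 14.2 V; the load pulls it down.)

V_out ≈ 12.4 V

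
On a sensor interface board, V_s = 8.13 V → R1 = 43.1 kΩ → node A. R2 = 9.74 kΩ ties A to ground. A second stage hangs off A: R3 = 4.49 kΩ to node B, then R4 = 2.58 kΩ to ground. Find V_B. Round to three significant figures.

The second stage (R3 + R4 = 7.070 kΩ) loads node A in parallel with R2.
R2 ‖ (R3+R4) = 4.096 kΩ.
So V_A = 8.13 × 0.08680 = 0.7057 V.
Stage 2 is unloaded, so V_B = V_A · R4/(R3+R4) = 0.7057 × 2.58/7.070 = 0.2575 V.

V_B ≈ 0.258 V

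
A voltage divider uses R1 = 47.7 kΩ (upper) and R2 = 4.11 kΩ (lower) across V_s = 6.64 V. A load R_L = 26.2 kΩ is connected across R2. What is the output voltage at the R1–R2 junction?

V_out ≈ 0.460 V

R2 ‖ R_L = (4.11 × 26.2)/(4.11 + 26.2) = 3.553 kΩ.
Then V_out = V_s · R2'/(R1 + R2') = 6.64 × 3.553/51.25 = 0.4603 V.
(Unloaded it would be 0.527 V; the load pulls it down.)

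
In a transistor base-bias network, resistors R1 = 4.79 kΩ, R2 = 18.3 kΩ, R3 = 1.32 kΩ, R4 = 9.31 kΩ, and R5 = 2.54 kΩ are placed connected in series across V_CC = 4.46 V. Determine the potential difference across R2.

ΣR = 4.79 + 18.3 + 1.32 + 9.31 + 2.54 = 36.26 kΩ.
V = V_CC · R/ΣR = 4.46 × 0.5047 = 2.251 V.

V ≈ 2.25 V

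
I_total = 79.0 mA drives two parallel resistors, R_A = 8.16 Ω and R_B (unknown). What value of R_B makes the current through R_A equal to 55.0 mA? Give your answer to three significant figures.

In a two-way split, I_A/I_total = R_B/(R_A + R_B).
55.0/79.0 = R_B/(R_A + R_B) → R_B = R_A · (0.6962)/(1 − 0.6962) = 8.16 × 2.292 = 18.70 Ω.

R_B ≈ 18.7 Ω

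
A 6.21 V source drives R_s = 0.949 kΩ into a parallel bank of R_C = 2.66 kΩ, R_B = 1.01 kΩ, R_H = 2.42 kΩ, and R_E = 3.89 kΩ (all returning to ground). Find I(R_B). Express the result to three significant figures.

I ≈ 2.10 mA

Parallel bank: R_p = 1/(1/2.66 + 1/1.01 + 1/2.42 + 1/3.89) = 0.4911 kΩ.
V_A by voltage divider: V_A = 6.21 × 0.4911/(0.949 + 0.4911) = 2.118 V.
I(R_B) = V_A / R_B = 2.118/1.01 = 2.097 mA.
(Equivalently: I_total = 4.312 mA, then current-divider fraction G_k/ΣG = 0.4862.)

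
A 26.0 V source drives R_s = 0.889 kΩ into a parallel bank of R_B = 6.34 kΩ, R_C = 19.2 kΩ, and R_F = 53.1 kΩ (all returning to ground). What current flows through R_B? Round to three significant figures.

Combine the parallel branches: R_p = (1/6.34 + 1/19.2 + 1/53.1)⁻¹ = 4.374 kΩ.
Node voltage V_A = V_DC · R_p/(R_s + R_p) = 26.0 × 0.8311 = 21.61 V.
I(R_B) = V_A / R_B = 21.61/6.34 = 3.408 mA.

I ≈ 3.41 mA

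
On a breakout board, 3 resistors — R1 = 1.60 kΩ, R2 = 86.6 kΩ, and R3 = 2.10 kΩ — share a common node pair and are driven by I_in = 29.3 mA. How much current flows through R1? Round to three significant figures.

I ≈ 16.5 mA

Total conductance ΣG = 1/1.60 + 1/86.6 + 1/2.10 = 1.113 (units of 1/kΩ).
Current divider: I(R1) = I_in · G_k/ΣG = 29.3 × (0.6250/1.113) = 29.3 × 0.5617 = 16.46 mA.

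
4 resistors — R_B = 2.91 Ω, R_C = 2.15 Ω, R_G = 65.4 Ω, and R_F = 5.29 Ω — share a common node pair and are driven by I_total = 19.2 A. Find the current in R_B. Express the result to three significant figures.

I ≈ 6.51 A

Total conductance ΣG = 1/2.91 + 1/2.15 + 1/65.4 + 1/5.29 = 1.013 (units of 1/Ω).
Current divider: I(R_B) = I_total · G_k/ΣG = 19.2 × (0.3436/1.013) = 19.2 × 0.3392 = 6.513 A.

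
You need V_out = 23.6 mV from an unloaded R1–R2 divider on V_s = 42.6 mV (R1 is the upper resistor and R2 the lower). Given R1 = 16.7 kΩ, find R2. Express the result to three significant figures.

The divider ratio is R2/(R1+R2) = 23.6/42.6 = 0.5540.
R2 = R1 · 0.5540/(1 − 0.5540) = 20.74 kΩ.

R2 ≈ 20.7 kΩ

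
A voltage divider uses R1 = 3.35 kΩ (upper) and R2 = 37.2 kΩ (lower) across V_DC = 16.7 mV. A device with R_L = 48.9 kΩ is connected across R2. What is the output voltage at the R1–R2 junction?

V_out ≈ 14.4 mV

R2 ‖ R_L = (37.2 × 48.9)/(37.2 + 48.9) = 21.13 kΩ.
Then V_out = V_DC · R2'/(R1 + R2') = 16.7 × 21.13/24.48 = 14.41 mV.
(Unloaded it would be 15.3 mV; the load pulls it down.)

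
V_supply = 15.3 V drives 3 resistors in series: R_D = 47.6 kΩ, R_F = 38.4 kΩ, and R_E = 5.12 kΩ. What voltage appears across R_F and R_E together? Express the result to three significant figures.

V ≈ 7.31 V

Total series resistance ΣR = 47.6 + 38.4 + 5.12 = 91.12 kΩ.
R_{R_F..R_E} = 38.4 + 5.12 = 43.52 kΩ.
Voltage divider: V = V_supply · (43.52 / 91.12) = 15.3 × 0.4776 = 7.307 V.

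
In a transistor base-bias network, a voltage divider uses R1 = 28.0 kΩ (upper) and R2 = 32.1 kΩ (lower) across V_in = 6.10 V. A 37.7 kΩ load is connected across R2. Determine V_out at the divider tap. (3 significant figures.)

R2 ‖ R_L = (32.1 × 37.7)/(32.1 + 37.7) = 17.34 kΩ.
Now apply the divider: V_out = 6.10 × 0.3824 = 2.333 V.

V_out ≈ 2.33 V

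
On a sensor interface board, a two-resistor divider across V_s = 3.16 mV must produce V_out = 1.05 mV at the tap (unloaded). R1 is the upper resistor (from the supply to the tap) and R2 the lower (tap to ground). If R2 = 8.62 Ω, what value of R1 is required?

R1 ≈ 17.3 Ω

Required fraction k = V_out/V_s = 0.3323.
R1 = R2·(1/k − 1) = 8.62 × 2.010 = 17.32 Ω.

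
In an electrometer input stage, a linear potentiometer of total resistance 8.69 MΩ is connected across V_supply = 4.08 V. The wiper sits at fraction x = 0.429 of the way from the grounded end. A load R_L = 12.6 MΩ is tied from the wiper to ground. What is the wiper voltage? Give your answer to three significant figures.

V_out ≈ 1.50 V

The pot divides into 4.962 MΩ above the wiper and 3.728 MΩ below.
(x·R_p) ‖ R_L = 2.877 MΩ.
Then V_out = V_supply · 2.877/(4.962 + 2.877) = 1.497 V.
(Unloaded: V_out = x·V_supply = 1.75 V.)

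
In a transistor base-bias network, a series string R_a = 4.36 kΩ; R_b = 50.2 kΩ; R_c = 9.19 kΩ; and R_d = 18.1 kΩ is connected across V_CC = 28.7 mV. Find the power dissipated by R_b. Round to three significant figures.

P ≈ 6.17 nW

The common current is I = 28.7/81.85 = 0.3506 µA.
P = I²R = 0.1229 × 50.2 = 6.172 nW.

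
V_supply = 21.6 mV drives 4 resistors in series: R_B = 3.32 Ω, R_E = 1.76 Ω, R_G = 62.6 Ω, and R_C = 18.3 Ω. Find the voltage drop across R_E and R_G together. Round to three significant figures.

ΣR = 3.32 + 1.76 + 62.6 + 18.3 = 85.98 Ω.
R_{R_E..R_G} = 1.76 + 62.6 = 64.36 Ω.
By the voltage-divider rule, V = 21.6 × 64.36/85.98 = 16.17 mV.

V ≈ 16.2 mV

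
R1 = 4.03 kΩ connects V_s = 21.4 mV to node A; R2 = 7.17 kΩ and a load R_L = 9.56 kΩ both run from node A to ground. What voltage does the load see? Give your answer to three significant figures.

First combine the lower leg with the load: R2 ‖ R_L = 4.097 kΩ.
Voltage divider with the loaded lower leg: V_out = 21.4 × 4.097/(4.03 + 4.097) = 21.4 × 0.5041 = 10.79 mV.

V_out ≈ 10.8 mV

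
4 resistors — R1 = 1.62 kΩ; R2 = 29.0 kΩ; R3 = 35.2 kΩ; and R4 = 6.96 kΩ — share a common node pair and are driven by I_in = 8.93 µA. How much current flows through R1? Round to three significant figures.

I ≈ 6.69 µA

Total conductance ΣG = 1/1.62 + 1/29.0 + 1/35.2 + 1/6.96 = 0.8239 (units of 1/kΩ).
By the current-divider rule, I = I_in · G_k/ΣG = 8.93 × 0.7493 = 6.691 µA.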